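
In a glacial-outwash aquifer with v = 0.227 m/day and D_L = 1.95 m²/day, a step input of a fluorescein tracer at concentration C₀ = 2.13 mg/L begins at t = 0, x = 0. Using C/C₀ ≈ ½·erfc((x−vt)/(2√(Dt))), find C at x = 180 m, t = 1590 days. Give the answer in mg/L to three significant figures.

2.11 mg/L

For a continuous step input, C/C₀ ≈ ½·erfc((x−vt)/(2√(Dt))).
vt = 0.227 × 1590 = 360.93 m and 2√(Dt) = 2√(1.95 × 1590) = 111.4 m.
Argument (x−vt)/(2√(Dt)) = (180 − 360.93)/111.4 = -1.624; ½·erfc(-1.624) = 0.9892.
C = 2.13 × 0.9892 = 2.11 mg/L.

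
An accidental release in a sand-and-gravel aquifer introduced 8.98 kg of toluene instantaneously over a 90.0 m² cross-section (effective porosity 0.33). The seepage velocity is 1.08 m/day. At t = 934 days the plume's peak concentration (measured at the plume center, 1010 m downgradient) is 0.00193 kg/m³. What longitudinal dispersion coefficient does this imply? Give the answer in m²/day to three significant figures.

2.09 m²/day

At the plume center C_max = M/(n_e·A·√(4πDt)), so D = M²/(4πt·(n_e·A·C_max)²).
n_e·A·C_max = 0.33 × 90.0 × 0.00193 = 0.05732 kg/m.
D = 8.98²/(4π × 934 × 0.05732²) = 2.09 m²/day.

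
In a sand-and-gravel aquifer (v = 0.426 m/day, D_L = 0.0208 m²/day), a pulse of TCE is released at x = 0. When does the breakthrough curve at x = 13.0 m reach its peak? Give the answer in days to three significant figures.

For the 1D instantaneous-source solution, setting ∂C/∂t = 0 at fixed x gives v²t² + 2Dt − x² = 0, so t = (√(D² + v²x²) − D)/v².
√(D² + v²x²) = √(0.0208² + 0.426² × 13.0²) = 5.538; v² = 0.181476.
t = (5.538 − 0.0208)/0.181476 = 30.4 days (vs. the pure-advection estimate x/v = 30.5 d).

30.4 days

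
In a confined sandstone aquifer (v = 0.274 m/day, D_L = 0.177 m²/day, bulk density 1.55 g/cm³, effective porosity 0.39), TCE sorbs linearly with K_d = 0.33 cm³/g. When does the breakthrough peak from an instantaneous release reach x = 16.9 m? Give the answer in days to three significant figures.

Retardation factor R = 1 + ρ_b·K_d/n = 1 + 1.55 × 0.33/0.39 = 2.312.
Sorption retards both mechanisms: v_R = v/R = 0.1185 m/day, D_R = D/R = 0.07656 m²/day.
Peak time from v_R²t² + 2D_R t − x² = 0: t = (√(D_R² + v_R²x²) − D_R)/v_R².
√(D_R² + v_R²x²) = √(0.07656² + 0.1185² × 16.9²) = 2.004; v_R² = 0.01404.
t = (2.004 − 0.07656)/0.01404 = 137 days.

137 days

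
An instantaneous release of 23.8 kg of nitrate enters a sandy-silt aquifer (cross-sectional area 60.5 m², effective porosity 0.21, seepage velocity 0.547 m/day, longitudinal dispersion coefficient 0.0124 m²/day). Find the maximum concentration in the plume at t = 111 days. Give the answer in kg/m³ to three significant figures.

0.450 kg/m³

The peak of an instantaneous 1D plume sits at x = vt; there the Gaussian factor is 1 and C_max = M/(n_e·A·√(4πDt)), where n_e·A is the pore area the mass is dissolved in.
√(4πDt) = √(4π × 0.0124 × 111) = 4.159 m, so C_max = 23.8/(0.21 × 60.5 × 4.159) = 0.450 kg/m³.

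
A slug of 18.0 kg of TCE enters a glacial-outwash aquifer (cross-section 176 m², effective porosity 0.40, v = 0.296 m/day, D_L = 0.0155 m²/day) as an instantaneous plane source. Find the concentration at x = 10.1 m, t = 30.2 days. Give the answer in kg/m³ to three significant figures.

For an instantaneous plane source, C(x,t) = M/(n_e·A·√(4πDt)) · exp(−(x−vt)²/(4Dt)), with n_e·A the pore (flow) area.
Plume center vt = 0.296 × 30.2 = 8.9392 m, so the well at 10.1 m is 1.1608 m downgradient of the peak.
√(4πDt) = 2.425 m, giving peak height M/(n_e·A·√(4πDt)) = 18.0/(0.40 × 176 × 2.425) = 0.1054 kg/m³.
(x−vt)²/(4Dt) = (1.1608)²/(4 × 0.0155 × 30.2) = 0.7196; exp(−0.7196) = 0.4869.
C = 0.1054 × 0.4869 = 0.0513 kg/m³.

0.0513 kg/m³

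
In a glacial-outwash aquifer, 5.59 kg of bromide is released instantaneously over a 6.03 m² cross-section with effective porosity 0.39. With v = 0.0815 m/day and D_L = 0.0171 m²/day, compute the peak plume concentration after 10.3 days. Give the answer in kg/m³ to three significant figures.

1.60 kg/m³

The peak of an instantaneous 1D plume sits at x = vt; there the Gaussian factor is 1 and C_max = M/(n_e·A·√(4πDt)), where n_e·A is the pore area the mass is dissolved in.
√(4πDt) = √(4π × 0.0171 × 10.3) = 1.488 m, so C_max = 5.59/(0.39 × 6.03 × 1.488) = 1.60 kg/m³.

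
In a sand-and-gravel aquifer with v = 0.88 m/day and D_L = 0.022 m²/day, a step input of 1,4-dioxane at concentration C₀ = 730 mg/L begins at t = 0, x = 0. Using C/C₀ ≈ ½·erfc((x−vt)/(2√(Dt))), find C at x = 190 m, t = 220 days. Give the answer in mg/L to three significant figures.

For a continuous step input, C/C₀ ≈ ½·erfc((x−vt)/(2√(Dt))).
vt = 0.88 × 220 = 193.6 m and 2√(Dt) = 2√(0.022 × 220) = 4.400 m.
Argument (x−vt)/(2√(Dt)) = (190 − 193.6)/4.400 = -0.8182; ½·erfc(-0.8182) = 0.8764.
C = 730 × 0.8764 = 640 mg/L.

640 mg/L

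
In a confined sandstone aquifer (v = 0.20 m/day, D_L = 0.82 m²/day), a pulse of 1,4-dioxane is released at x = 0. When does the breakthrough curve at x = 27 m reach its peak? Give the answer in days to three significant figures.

For the 1D instantaneous-source solution, setting ∂C/∂t = 0 at fixed x gives v²t² + 2Dt − x² = 0, so t = (√(D² + v²x²) − D)/v².
√(D² + v²x²) = √(0.82² + 0.20² × 27²) = 5.462; v² = 0.04.
t = (5.462 − 0.82)/0.04 = 116 days (vs. the pure-advection estimate x/v = 135 d).

116 days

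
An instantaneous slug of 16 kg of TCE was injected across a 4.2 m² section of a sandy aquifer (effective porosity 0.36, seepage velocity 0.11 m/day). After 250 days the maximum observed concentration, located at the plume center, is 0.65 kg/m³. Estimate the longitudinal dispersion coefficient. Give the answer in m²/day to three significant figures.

At the plume center C_max = M/(n_e·A·√(4πDt)), so D = M²/(4πt·(n_e·A·C_max)²).
n_e·A·C_max = 0.36 × 4.2 × 0.65 = 0.9828 kg/m.
D = 16²/(4π × 250 × 0.9828²) = 0.0844 m²/day.

0.0844 m²/day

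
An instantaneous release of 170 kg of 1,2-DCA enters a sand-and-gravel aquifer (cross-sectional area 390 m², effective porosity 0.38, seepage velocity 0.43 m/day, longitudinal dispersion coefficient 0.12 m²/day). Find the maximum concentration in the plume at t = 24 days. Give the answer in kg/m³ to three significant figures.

0.191 kg/m³

The peak of an instantaneous 1D plume sits at x = vt; there the Gaussian factor is 1 and C_max = M/(n_e·A·√(4πDt)), where n_e·A is the pore area the mass is dissolved in.
√(4πDt) = √(4π × 0.12 × 24) = 6.016 m, so C_max = 170/(0.38 × 390 × 6.016) = 0.191 kg/m³.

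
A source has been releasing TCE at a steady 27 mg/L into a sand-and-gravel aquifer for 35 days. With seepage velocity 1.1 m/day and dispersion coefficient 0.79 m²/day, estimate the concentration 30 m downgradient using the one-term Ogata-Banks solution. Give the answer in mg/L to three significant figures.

23.6 mg/L

For a continuous step input, C/C₀ ≈ ½·erfc((x−vt)/(2√(Dt))).
vt = 1.1 × 35 = 38.5 m and 2√(Dt) = 2√(0.79 × 35) = 10.52 m.
Argument (x−vt)/(2√(Dt)) = (30 − 38.5)/10.52 = -0.8080; ½·erfc(-0.8080) = 0.8734.
C = 27 × 0.8734 = 23.6 mg/L.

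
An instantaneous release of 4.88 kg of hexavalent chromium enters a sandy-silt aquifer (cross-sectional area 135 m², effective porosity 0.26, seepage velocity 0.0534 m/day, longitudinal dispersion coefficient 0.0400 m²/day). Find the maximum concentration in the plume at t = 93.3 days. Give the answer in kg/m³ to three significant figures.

0.0203 kg/m³

The peak of an instantaneous 1D plume sits at x = vt; there the Gaussian factor is 1 and C_max = M/(n_e·A·√(4πDt)), where n_e·A is the pore area the mass is dissolved in.
√(4πDt) = √(4π × 0.0400 × 93.3) = 6.848 m, so C_max = 4.88/(0.26 × 135 × 6.848) = 0.0203 kg/m³.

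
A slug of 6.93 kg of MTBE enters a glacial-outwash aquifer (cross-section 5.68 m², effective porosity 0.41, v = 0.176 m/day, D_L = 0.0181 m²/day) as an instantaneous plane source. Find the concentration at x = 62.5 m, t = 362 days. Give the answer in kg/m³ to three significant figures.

0.310 kg/m³

For an instantaneous plane source, C(x,t) = M/(n_e·A·√(4πDt)) · exp(−(x−vt)²/(4Dt)), with n_e·A the pore (flow) area.
Plume center vt = 0.176 × 362 = 63.712 m, so the well at 62.5 m is 1.212 m upgradient of the peak.
√(4πDt) = 9.074 m, giving peak height M/(n_e·A·√(4πDt)) = 6.93/(0.41 × 5.68 × 9.074) = 0.3279 kg/m³.
(x−vt)²/(4Dt) = (-1.212)²/(4 × 0.0181 × 362) = 0.05605; exp(−0.05605) = 0.9455.
C = 0.3279 × 0.9455 = 0.310 kg/m³.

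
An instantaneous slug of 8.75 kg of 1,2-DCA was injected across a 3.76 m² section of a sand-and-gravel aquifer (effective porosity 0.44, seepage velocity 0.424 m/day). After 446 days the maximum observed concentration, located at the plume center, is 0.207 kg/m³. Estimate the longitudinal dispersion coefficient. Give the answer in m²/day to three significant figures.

At the plume center C_max = M/(n_e·A·√(4πDt)), so D = M²/(4πt·(n_e·A·C_max)²).
n_e·A·C_max = 0.44 × 3.76 × 0.207 = 0.3425 kg/m.
D = 8.75²/(4π × 446 × 0.3425²) = 0.116 m²/day.

0.116 m²/day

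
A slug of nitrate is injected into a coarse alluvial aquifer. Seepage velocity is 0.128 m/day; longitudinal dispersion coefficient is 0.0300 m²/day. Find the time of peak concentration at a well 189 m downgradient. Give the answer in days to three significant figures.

For the 1D instantaneous-source solution, setting ∂C/∂t = 0 at fixed x gives v²t² + 2Dt − x² = 0, so t = (√(D² + v²x²) − D)/v².
√(D² + v²x²) = √(0.0300² + 0.128² × 189²) = 24.19; v² = 0.016384.
t = (24.19 − 0.0300)/0.016384 = 1470 days (vs. the pure-advection estimate x/v = 1480 d).

1470 days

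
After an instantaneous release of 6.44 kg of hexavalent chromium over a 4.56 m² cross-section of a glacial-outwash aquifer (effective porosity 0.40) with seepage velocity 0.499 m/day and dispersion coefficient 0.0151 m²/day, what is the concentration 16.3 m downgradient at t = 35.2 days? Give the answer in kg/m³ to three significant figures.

For an instantaneous plane source, C(x,t) = M/(n_e·A·√(4πDt)) · exp(−(x−vt)²/(4Dt)), with n_e·A the pore (flow) area.
Plume center vt = 0.499 × 35.2 = 17.5648 m, so the well at 16.3 m is 1.2648 m upgradient of the peak.
√(4πDt) = 2.584 m, giving peak height M/(n_e·A·√(4πDt)) = 6.44/(0.40 × 4.56 × 2.584) = 1.366 kg/m³.
(x−vt)²/(4Dt) = (-1.2648)²/(4 × 0.0151 × 35.2) = 0.7524; exp(−0.7524) = 0.4712.
C = 1.366 × 0.4712 = 0.644 kg/m³.

0.644 kg/m³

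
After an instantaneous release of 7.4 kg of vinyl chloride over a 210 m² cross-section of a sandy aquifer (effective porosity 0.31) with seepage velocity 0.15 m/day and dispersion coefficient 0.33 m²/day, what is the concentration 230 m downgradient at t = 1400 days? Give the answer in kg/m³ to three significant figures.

0.00120 kg/m³

For an instantaneous plane source, C(x,t) = M/(n_e·A·√(4πDt)) · exp(−(x−vt)²/(4Dt)), with n_e·A the pore (flow) area.
Plume center vt = 0.15 × 1400 = 210 m, so the well at 230 m is 20 m downgradient of the peak.
√(4πDt) = 76.19 m, giving peak height M/(n_e·A·√(4πDt)) = 7.4/(0.31 × 210 × 76.19) = 0.001492 kg/m³.
(x−vt)²/(4Dt) = (20)²/(4 × 0.33 × 1400) = 0.2165; exp(−0.2165) = 0.8053.
C = 0.001492 × 0.8053 = 0.00120 kg/m³.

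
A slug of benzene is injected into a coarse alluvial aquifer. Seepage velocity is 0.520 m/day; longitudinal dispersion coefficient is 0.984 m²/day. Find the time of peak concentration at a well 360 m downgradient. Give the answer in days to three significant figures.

For the 1D instantaneous-source solution, setting ∂C/∂t = 0 at fixed x gives v²t² + 2Dt − x² = 0, so t = (√(D² + v²x²) − D)/v².
√(D² + v²x²) = √(0.984² + 0.520² × 360²) = 187.2; v² = 0.2704.
t = (187.2 − 0.984)/0.2704 = 689 days (vs. the pure-advection estimate x/v = 692 d).

689 days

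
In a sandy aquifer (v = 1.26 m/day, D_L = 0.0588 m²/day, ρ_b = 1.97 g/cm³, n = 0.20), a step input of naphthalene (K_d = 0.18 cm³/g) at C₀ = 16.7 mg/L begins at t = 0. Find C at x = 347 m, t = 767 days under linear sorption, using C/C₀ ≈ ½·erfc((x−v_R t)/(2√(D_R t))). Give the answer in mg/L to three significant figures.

Retardation factor R = 1 + ρ_b·K_d/n = 1 + 1.97 × 0.18/0.20 = 2.773.
Sorption retards both mechanisms: v_R = v/R = 0.4544 m/day, D_R = D/R = 0.02120 m²/day.
v_R·t = 0.4544 × 767 = 348.5248 m; 2√(D_R t) = 8.065 m; argument = (347 − 348.5248)/8.065 = -0.1891.
C = C₀ × ½·erfc(-0.1891) = 16.7 × 0.6054 = 10.1 mg/L.

10.1 mg/L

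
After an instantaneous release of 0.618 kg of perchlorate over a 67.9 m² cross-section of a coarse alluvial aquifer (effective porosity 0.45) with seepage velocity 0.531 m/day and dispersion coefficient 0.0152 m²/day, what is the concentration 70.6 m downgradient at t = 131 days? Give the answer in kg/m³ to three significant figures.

0.00353 kg/m³

For an instantaneous plane source, C(x,t) = M/(n_e·A·√(4πDt)) · exp(−(x−vt)²/(4Dt)), with n_e·A the pore (flow) area.
Plume center vt = 0.531 × 131 = 69.561 m, so the well at 70.6 m is 1.039 m downgradient of the peak.
√(4πDt) = 5.002 m, giving peak height M/(n_e·A·√(4πDt)) = 0.618/(0.45 × 67.9 × 5.002) = 0.004044 kg/m³.
(x−vt)²/(4Dt) = (1.039)²/(4 × 0.0152 × 131) = 0.1355; exp(−0.1355) = 0.8733.
C = 0.004044 × 0.8733 = 0.00353 kg/m³.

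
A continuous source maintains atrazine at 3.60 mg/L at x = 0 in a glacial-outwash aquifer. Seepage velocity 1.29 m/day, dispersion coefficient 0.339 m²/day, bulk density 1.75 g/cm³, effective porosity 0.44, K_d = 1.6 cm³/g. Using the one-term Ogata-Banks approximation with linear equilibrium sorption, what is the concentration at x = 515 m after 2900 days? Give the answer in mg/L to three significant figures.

1.21 mg/L

Retardation factor R = 1 + ρ_b·K_d/n = 1 + 1.75 × 1.6/0.44 = 7.364.
Sorption retards both mechanisms: v_R = v/R = 0.1752 m/day, D_R = D/R = 0.04603 m²/day.
v_R·t = 0.1752 × 2900 = 508.08 m; 2√(D_R t) = 23.11 m; argument = (515 − 508.08)/23.11 = 0.2994.
C = C₀ × ½·erfc(0.2994) = 3.60 × 0.3360 = 1.21 mg/L.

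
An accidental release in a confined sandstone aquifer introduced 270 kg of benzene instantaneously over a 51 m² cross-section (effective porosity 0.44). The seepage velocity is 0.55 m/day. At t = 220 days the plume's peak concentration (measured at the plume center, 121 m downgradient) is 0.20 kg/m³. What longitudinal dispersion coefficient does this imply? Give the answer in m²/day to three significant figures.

At the plume center C_max = M/(n_e·A·√(4πDt)), so D = M²/(4πt·(n_e·A·C_max)²).
n_e·A·C_max = 0.44 × 51 × 0.20 = 4.488 kg/m.
D = 270²/(4π × 220 × 4.488²) = 1.31 m²/day.

1.31 m²/day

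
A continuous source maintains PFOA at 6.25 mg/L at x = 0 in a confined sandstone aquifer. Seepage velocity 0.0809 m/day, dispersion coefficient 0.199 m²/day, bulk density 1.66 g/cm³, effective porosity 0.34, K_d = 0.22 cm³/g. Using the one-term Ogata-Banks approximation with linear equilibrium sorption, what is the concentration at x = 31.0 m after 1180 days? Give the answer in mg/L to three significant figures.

Retardation factor R = 1 + ρ_b·K_d/n = 1 + 1.66 × 0.22/0.34 = 2.074.
Sorption retards both mechanisms: v_R = v/R = 0.03901 m/day, D_R = D/R = 0.09595 m²/day.
v_R·t = 0.03901 × 1180 = 46.0318 m; 2√(D_R t) = 21.28 m; argument = (31.0 − 46.0318)/21.28 = -0.7064.
C = C₀ × ½·erfc(-0.7064) = 6.25 × 0.8411 = 5.26 mg/L.

5.26 mg/L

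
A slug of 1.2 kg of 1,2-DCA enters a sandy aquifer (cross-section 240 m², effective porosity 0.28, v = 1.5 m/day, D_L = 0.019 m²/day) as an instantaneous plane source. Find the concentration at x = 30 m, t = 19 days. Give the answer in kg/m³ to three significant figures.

0.00177 kg/m³

For an instantaneous plane source, C(x,t) = M/(n_e·A·√(4πDt)) · exp(−(x−vt)²/(4Dt)), with n_e·A the pore (flow) area.
Plume center vt = 1.5 × 19 = 28.5 m, so the well at 30 m is 1.5 m downgradient of the peak.
√(4πDt) = 2.130 m, giving peak height M/(n_e·A·√(4πDt)) = 1.2/(0.28 × 240 × 2.130) = 0.008384 kg/m³.
(x−vt)²/(4Dt) = (1.5)²/(4 × 0.019 × 19) = 1.558; exp(−1.558) = 0.2106.
C = 0.008384 × 0.2106 = 0.00177 kg/m³.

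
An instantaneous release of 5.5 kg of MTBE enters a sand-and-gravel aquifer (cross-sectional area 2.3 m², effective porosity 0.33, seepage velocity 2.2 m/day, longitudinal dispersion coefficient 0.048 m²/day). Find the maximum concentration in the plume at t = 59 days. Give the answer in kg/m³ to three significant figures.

The peak of an instantaneous 1D plume sits at x = vt; there the Gaussian factor is 1 and C_max = M/(n_e·A·√(4πDt)), where n_e·A is the pore area the mass is dissolved in.
√(4πDt) = √(4π × 0.048 × 59) = 5.966 m, so C_max = 5.5/(0.33 × 2.3 × 5.966) = 1.21 kg/m³.

1.21 kg/m³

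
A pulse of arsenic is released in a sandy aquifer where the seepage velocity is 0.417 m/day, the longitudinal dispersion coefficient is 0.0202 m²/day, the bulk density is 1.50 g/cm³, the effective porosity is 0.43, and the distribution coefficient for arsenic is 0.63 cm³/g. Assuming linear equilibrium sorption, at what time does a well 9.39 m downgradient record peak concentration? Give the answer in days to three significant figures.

Retardation factor R = 1 + ρ_b·K_d/n = 1 + 1.50 × 0.63/0.43 = 3.198.
Sorption retards both mechanisms: v_R = v/R = 0.1304 m/day, D_R = D/R = 0.006316 m²/day.
Peak time from v_R²t² + 2D_R t − x² = 0: t = (√(D_R² + v_R²x²) − D_R)/v_R².
√(D_R² + v_R²x²) = √(0.006316² + 0.1304² × 9.39²) = 1.224; v_R² = 0.01700.
t = (1.224 − 0.006316)/0.01700 = 71.6 days.

71.6 days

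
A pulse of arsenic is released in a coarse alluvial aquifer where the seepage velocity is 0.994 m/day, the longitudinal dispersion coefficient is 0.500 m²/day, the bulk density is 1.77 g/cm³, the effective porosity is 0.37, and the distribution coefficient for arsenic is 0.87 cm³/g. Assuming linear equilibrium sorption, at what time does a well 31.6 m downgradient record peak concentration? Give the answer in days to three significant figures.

Retardation factor R = 1 + ρ_b·K_d/n = 1 + 1.77 × 0.87/0.37 = 5.162.
Sorption retards both mechanisms: v_R = v/R = 0.1926 m/day, D_R = D/R = 0.09686 m²/day.
Peak time from v_R²t² + 2D_R t − x² = 0: t = (√(D_R² + v_R²x²) − D_R)/v_R².
√(D_R² + v_R²x²) = √(0.09686² + 0.1926² × 31.6²) = 6.087; v_R² = 0.03709.
t = (6.087 − 0.09686)/0.03709 = 162 days.

162 days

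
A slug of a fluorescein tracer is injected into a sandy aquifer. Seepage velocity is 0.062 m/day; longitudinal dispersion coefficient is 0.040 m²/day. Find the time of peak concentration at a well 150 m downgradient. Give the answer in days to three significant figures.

For the 1D instantaneous-source solution, setting ∂C/∂t = 0 at fixed x gives v²t² + 2Dt − x² = 0, so t = (√(D² + v²x²) − D)/v².
√(D² + v²x²) = √(0.040² + 0.062² × 150²) = 9.300; v² = 0.003844.
t = (9.300 − 0.040)/0.003844 = 2410 days (vs. the pure-advection estimate x/v = 2420 d).

2410 days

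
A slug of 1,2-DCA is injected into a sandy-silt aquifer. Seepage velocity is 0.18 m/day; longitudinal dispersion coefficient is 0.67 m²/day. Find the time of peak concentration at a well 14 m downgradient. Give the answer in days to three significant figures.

For the 1D instantaneous-source solution, setting ∂C/∂t = 0 at fixed x gives v²t² + 2Dt − x² = 0, so t = (√(D² + v²x²) − D)/v².
√(D² + v²x²) = √(0.67² + 0.18² × 14²) = 2.608; v² = 0.0324.
t = (2.608 − 0.67)/0.0324 = 59.8 days (vs. the pure-advection estimate x/v = 77.8 d).

59.8 days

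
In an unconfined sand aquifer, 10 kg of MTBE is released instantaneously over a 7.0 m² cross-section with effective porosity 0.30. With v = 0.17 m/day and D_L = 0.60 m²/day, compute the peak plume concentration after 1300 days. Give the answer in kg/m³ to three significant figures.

0.0481 kg/m³

The peak of an instantaneous 1D plume sits at x = vt; there the Gaussian factor is 1 and C_max = M/(n_e·A·√(4πDt)), where n_e·A is the pore area the mass is dissolved in.
√(4πDt) = √(4π × 0.60 × 1300) = 99.00 m, so C_max = 10/(0.30 × 7.0 × 99.00) = 0.0481 kg/m³.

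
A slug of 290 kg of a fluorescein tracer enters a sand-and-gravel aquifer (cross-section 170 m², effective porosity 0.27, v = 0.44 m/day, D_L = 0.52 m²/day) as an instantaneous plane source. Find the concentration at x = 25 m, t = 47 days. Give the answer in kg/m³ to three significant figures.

For an instantaneous plane source, C(x,t) = M/(n_e·A·√(4πDt)) · exp(−(x−vt)²/(4Dt)), with n_e·A the pore (flow) area.
Plume center vt = 0.44 × 47 = 20.68 m, so the well at 25 m is 4.32 m downgradient of the peak.
√(4πDt) = 17.52 m, giving peak height M/(n_e·A·√(4πDt)) = 290/(0.27 × 170 × 17.52) = 0.3606 kg/m³.
(x−vt)²/(4Dt) = (4.32)²/(4 × 0.52 × 47) = 0.1909; exp(−0.1909) = 0.8262.
C = 0.3606 × 0.8262 = 0.298 kg/m³.

0.298 kg/m³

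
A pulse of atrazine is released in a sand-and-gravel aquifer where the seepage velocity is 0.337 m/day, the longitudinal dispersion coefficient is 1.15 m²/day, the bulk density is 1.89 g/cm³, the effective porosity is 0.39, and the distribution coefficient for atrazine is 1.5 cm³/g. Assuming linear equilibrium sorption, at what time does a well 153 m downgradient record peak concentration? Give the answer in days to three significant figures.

3670 days

Retardation factor R = 1 + ρ_b·K_d/n = 1 + 1.89 × 1.5/0.39 = 8.269.
Sorption retards both mechanisms: v_R = v/R = 0.04075 m/day, D_R = D/R = 0.1391 m²/day.
Peak time from v_R²t² + 2D_R t − x² = 0: t = (√(D_R² + v_R²x²) − D_R)/v_R².
√(D_R² + v_R²x²) = √(0.1391² + 0.04075² × 153²) = 6.236; v_R² = 0.001661.
t = (6.236 − 0.1391)/0.001661 = 3670 days.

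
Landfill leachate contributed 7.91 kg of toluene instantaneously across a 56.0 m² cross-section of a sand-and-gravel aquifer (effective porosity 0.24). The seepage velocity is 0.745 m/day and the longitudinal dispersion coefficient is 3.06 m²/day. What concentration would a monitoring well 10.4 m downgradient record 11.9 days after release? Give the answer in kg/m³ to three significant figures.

0.0271 kg/m³

For an instantaneous plane source, C(x,t) = M/(n_e·A·√(4πDt)) · exp(−(x−vt)²/(4Dt)), with n_e·A the pore (flow) area.
Plume center vt = 0.745 × 11.9 = 8.8655 m, so the well at 10.4 m is 1.5345 m downgradient of the peak.
√(4πDt) = 21.39 m, giving peak height M/(n_e·A·√(4πDt)) = 7.91/(0.24 × 56.0 × 21.39) = 0.02751 kg/m³.
(x−vt)²/(4Dt) = (1.5345)²/(4 × 3.06 × 11.9) = 0.01617; exp(−0.01617) = 0.9840.
C = 0.02751 × 0.9840 = 0.0271 kg/m³.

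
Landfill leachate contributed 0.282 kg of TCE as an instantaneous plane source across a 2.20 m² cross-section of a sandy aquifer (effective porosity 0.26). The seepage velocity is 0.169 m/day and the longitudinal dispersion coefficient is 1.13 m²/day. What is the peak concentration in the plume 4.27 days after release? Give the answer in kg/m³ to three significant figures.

The peak of an instantaneous 1D plume sits at x = vt; there the Gaussian factor is 1 and C_max = M/(n_e·A·√(4πDt)), where n_e·A is the pore area the mass is dissolved in.
√(4πDt) = √(4π × 1.13 × 4.27) = 7.787 m, so C_max = 0.282/(0.26 × 2.20 × 7.787) = 0.0633 kg/m³.

0.0633 kg/m³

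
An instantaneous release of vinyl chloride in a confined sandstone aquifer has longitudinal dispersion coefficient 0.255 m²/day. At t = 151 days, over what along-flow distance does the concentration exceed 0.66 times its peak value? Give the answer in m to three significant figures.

16.0 m

The plume is Gaussian with σ = √(2Dt) = √(2 × 0.255 × 151) = 8.776 m.
C/C_peak = exp(−Δx²/(2σ²)) = 0.66 ⇒ Δx = σ·√(−2 ln 0.66) = 8.776 × 0.9116 = 8.000 m.
Width = 2Δx = 16.0 m.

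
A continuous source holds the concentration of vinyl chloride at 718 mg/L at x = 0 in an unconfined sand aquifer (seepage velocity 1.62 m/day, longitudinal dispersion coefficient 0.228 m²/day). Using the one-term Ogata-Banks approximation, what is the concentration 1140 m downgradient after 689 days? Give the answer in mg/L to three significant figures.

64.3 mg/L

For a continuous step input, C/C₀ ≈ ½·erfc((x−vt)/(2√(Dt))).
vt = 1.62 × 689 = 1116.18 m and 2√(Dt) = 2√(0.228 × 689) = 25.07 m.
Argument (x−vt)/(2√(Dt)) = (1140 − 1116.18)/25.07 = 0.9501; ½·erfc(0.9501) = 0.08953.
C = 718 × 0.08953 = 64.3 mg/L.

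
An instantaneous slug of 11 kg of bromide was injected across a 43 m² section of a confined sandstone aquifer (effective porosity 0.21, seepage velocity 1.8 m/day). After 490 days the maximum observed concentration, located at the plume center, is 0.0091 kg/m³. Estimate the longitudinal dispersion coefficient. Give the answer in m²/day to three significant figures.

2.91 m²/day

At the plume center C_max = M/(n_e·A·√(4πDt)), so D = M²/(4πt·(n_e·A·C_max)²).
n_e·A·C_max = 0.21 × 43 × 0.0091 = 0.08217 kg/m.
D = 11²/(4π × 490 × 0.08217²) = 2.91 m²/day.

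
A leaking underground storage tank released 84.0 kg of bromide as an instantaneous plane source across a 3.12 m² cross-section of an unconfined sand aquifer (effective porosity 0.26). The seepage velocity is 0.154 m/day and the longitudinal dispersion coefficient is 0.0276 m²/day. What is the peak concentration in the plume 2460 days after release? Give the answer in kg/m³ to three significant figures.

3.55 kg/m³

The peak of an instantaneous 1D plume sits at x = vt; there the Gaussian factor is 1 and C_max = M/(n_e·A·√(4πDt)), where n_e·A is the pore area the mass is dissolved in.
√(4πDt) = √(4π × 0.0276 × 2460) = 29.21 m, so C_max = 84.0/(0.26 × 3.12 × 29.21) = 3.55 kg/m³.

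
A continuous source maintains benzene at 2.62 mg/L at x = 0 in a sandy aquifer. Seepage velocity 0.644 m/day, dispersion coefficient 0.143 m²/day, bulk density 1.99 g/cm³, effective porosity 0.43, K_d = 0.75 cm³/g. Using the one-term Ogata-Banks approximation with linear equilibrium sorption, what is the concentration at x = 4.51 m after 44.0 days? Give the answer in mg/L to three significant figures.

Retardation factor R = 1 + ρ_b·K_d/n = 1 + 1.99 × 0.75/0.43 = 4.471.
Sorption retards both mechanisms: v_R = v/R = 0.1440 m/day, D_R = D/R = 0.03198 m²/day.
v_R·t = 0.1440 × 44.0 = 6.336 m; 2√(D_R t) = 2.372 m; argument = (4.51 − 6.336)/2.372 = -0.7698.
C = C₀ × ½·erfc(-0.7698) = 2.62 × 0.8618 = 2.26 mg/L.

2.26 mg/L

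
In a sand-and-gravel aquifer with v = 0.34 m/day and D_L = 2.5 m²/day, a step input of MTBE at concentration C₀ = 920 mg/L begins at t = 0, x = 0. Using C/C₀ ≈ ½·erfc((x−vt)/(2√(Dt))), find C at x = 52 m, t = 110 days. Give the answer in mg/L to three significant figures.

245 mg/L

For a continuous step input, C/C₀ ≈ ½·erfc((x−vt)/(2√(Dt))).
vt = 0.34 × 110 = 37.4 m and 2√(Dt) = 2√(2.5 × 110) = 33.17 m.
Argument (x−vt)/(2√(Dt)) = (52 − 37.4)/33.17 = 0.4402; ½·erfc(0.4402) = 0.2668.
C = 920 × 0.2668 = 245 mg/L.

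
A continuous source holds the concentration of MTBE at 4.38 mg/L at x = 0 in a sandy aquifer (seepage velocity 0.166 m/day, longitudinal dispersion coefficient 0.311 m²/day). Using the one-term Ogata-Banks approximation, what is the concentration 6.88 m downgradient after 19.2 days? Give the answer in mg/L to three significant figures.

For a continuous step input, C/C₀ ≈ ½·erfc((x−vt)/(2√(Dt))).
vt = 0.166 × 19.2 = 3.1872 m and 2√(Dt) = 2√(0.311 × 19.2) = 4.887 m.
Argument (x−vt)/(2√(Dt)) = (6.88 − 3.1872)/4.887 = 0.7556; ½·erfc(0.7556) = 0.1426.
C = 4.38 × 0.1426 = 0.625 mg/L.

0.625 mg/L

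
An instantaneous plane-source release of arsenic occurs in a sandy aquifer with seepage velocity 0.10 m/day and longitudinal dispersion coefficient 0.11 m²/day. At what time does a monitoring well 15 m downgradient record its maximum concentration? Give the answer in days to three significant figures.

For the 1D instantaneous-source solution, setting ∂C/∂t = 0 at fixed x gives v²t² + 2Dt − x² = 0, so t = (√(D² + v²x²) − D)/v².
√(D² + v²x²) = √(0.11² + 0.10² × 15²) = 1.504; v² = 0.01.
t = (1.504 − 0.11)/0.01 = 139 days (vs. the pure-advection estimate x/v = 150 d).

139 days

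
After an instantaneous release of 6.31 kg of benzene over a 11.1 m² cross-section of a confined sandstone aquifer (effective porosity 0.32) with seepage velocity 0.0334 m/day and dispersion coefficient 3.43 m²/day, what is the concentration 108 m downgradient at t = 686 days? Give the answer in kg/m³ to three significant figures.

For an instantaneous plane source, C(x,t) = M/(n_e·A·√(4πDt)) · exp(−(x−vt)²/(4Dt)), with n_e·A the pore (flow) area.
Plume center vt = 0.0334 × 686 = 22.9124 m, so the well at 108 m is 85.0876 m downgradient of the peak.
√(4πDt) = 172.0 m, giving peak height M/(n_e·A·√(4πDt)) = 6.31/(0.32 × 11.1 × 172.0) = 0.01033 kg/m³.
(x−vt)²/(4Dt) = (85.0876)²/(4 × 3.43 × 686) = 0.7692; exp(−0.7692) = 0.4634.
C = 0.01033 × 0.4634 = 0.00479 kg/m³.

0.00479 kg/m³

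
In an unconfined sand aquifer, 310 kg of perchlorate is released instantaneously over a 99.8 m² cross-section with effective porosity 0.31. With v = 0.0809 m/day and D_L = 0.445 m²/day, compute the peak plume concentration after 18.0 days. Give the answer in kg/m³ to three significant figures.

The peak of an instantaneous 1D plume sits at x = vt; there the Gaussian factor is 1 and C_max = M/(n_e·A·√(4πDt)), where n_e·A is the pore area the mass is dissolved in.
√(4πDt) = √(4π × 0.445 × 18.0) = 10.03 m, so C_max = 310/(0.31 × 99.8 × 10.03) = 0.999 kg/m³.

0.999 kg/m³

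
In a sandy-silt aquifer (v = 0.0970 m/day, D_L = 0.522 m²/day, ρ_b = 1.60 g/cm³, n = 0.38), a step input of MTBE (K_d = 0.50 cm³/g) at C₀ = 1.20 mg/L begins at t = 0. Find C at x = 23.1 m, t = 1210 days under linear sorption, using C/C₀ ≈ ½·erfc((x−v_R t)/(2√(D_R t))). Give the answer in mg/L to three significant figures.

0.920 mg/L

Retardation factor R = 1 + ρ_b·K_d/n = 1 + 1.60 × 0.50/0.38 = 3.105.
Sorption retards both mechanisms: v_R = v/R = 0.03124 m/day, D_R = D/R = 0.1681 m²/day.
v_R·t = 0.03124 × 1210 = 37.8004 m; 2√(D_R t) = 28.52 m; argument = (23.1 − 37.8004)/28.52 = -0.5154.
C = C₀ × ½·erfc(-0.5154) = 1.20 × 0.7670 = 0.920 mg/L.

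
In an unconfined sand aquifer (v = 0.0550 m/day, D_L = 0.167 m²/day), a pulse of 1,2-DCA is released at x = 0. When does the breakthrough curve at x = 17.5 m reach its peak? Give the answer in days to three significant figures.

268 days

For the 1D instantaneous-source solution, setting ∂C/∂t = 0 at fixed x gives v²t² + 2Dt − x² = 0, so t = (√(D² + v²x²) − D)/v².
√(D² + v²x²) = √(0.167² + 0.0550² × 17.5²) = 0.9769; v² = 0.003025.
t = (0.9769 − 0.167)/0.003025 = 268 days (vs. the pure-advection estimate x/v = 318 d).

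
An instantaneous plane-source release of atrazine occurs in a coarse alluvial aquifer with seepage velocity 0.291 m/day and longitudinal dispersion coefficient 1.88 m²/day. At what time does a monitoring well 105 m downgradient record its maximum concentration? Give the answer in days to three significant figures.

339 days

For the 1D instantaneous-source solution, setting ∂C/∂t = 0 at fixed x gives v²t² + 2Dt − x² = 0, so t = (√(D² + v²x²) − D)/v².
√(D² + v²x²) = √(1.88² + 0.291² × 105²) = 30.61; v² = 0.084681.
t = (30.61 − 1.88)/0.084681 = 339 days (vs. the pure-advection estimate x/v = 361 d).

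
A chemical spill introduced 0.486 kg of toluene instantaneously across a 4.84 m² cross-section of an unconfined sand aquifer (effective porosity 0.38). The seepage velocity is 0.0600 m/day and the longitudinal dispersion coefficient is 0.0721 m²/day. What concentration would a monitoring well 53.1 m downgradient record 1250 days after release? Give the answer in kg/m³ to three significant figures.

For an instantaneous plane source, C(x,t) = M/(n_e·A·√(4πDt)) · exp(−(x−vt)²/(4Dt)), with n_e·A the pore (flow) area.
Plume center vt = 0.0600 × 1250 = 75 m, so the well at 53.1 m is 21.9 m upgradient of the peak.
√(4πDt) = 33.65 m, giving peak height M/(n_e·A·√(4πDt)) = 0.486/(0.38 × 4.84 × 33.65) = 0.007853 kg/m³.
(x−vt)²/(4Dt) = (-21.9)²/(4 × 0.0721 × 1250) = 1.330; exp(−1.330) = 0.2645.
C = 0.007853 × 0.2645 = 0.00208 kg/m³.

0.00208 kg/m³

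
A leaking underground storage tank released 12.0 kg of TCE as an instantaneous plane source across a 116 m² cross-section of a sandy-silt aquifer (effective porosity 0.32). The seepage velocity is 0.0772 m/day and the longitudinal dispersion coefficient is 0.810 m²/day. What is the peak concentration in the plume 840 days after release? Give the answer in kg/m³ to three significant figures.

0.00350 kg/m³

The peak of an instantaneous 1D plume sits at x = vt; there the Gaussian factor is 1 and C_max = M/(n_e·A·√(4πDt)), where n_e·A is the pore area the mass is dissolved in.
√(4πDt) = √(4π × 0.810 × 840) = 92.47 m, so C_max = 12.0/(0.32 × 116 × 92.47) = 0.00350 kg/m³.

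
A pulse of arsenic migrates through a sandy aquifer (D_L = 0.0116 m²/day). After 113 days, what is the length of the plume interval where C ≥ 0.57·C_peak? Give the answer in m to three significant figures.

3.43 m

The plume is Gaussian with σ = √(2Dt) = √(2 × 0.0116 × 113) = 1.619 m.
C/C_peak = exp(−Δx²/(2σ²)) = 0.57 ⇒ Δx = σ·√(−2 ln 0.57) = 1.619 × 1.060 = 1.716 m.
Width = 2Δx = 3.43 m.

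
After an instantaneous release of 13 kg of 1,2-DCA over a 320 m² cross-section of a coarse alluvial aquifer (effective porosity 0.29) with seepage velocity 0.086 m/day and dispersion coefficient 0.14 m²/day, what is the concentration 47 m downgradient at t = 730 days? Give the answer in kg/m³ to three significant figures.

For an instantaneous plane source, C(x,t) = M/(n_e·A·√(4πDt)) · exp(−(x−vt)²/(4Dt)), with n_e·A the pore (flow) area.
Plume center vt = 0.086 × 730 = 62.78 m, so the well at 47 m is 15.78 m upgradient of the peak.
√(4πDt) = 35.84 m, giving peak height M/(n_e·A·√(4πDt)) = 13/(0.29 × 320 × 35.84) = 0.003909 kg/m³.
(x−vt)²/(4Dt) = (-15.78)²/(4 × 0.14 × 730) = 0.6091; exp(−0.6091) = 0.5438.
C = 0.003909 × 0.5438 = 0.00213 kg/m³.

0.00213 kg/m³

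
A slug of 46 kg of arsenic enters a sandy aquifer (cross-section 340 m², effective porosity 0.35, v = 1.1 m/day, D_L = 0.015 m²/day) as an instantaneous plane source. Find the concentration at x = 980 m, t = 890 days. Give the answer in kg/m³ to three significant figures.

For an instantaneous plane source, C(x,t) = M/(n_e·A·√(4πDt)) · exp(−(x−vt)²/(4Dt)), with n_e·A the pore (flow) area.
Plume center vt = 1.1 × 890 = 979 m, so the well at 980 m is 1 m downgradient of the peak.
√(4πDt) = 12.95 m, giving peak height M/(n_e·A·√(4πDt)) = 46/(0.35 × 340 × 12.95) = 0.02985 kg/m³.
(x−vt)²/(4Dt) = (1)²/(4 × 0.015 × 890) = 0.01873; exp(−0.01873) = 0.9814.
C = 0.02985 × 0.9814 = 0.0293 kg/m³.

0.0293 kg/m³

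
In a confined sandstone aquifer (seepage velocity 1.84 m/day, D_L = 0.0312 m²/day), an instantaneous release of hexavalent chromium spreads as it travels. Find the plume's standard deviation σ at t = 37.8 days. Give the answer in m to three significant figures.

1.54 m

Dispersive spreading gives a Gaussian with σ² = 2Dt; advection only shifts the center.
σ = √(2 × 0.0312 × 37.8) = 1.54 m.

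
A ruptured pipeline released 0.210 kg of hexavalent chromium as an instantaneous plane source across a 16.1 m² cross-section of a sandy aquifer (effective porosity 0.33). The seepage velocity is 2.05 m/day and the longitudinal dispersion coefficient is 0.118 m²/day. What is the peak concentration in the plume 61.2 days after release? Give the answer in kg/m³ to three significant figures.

The peak of an instantaneous 1D plume sits at x = vt; there the Gaussian factor is 1 and C_max = M/(n_e·A·√(4πDt)), where n_e·A is the pore area the mass is dissolved in.
√(4πDt) = √(4π × 0.118 × 61.2) = 9.526 m, so C_max = 0.210/(0.33 × 16.1 × 9.526) = 0.00415 kg/m³.

0.00415 kg/m³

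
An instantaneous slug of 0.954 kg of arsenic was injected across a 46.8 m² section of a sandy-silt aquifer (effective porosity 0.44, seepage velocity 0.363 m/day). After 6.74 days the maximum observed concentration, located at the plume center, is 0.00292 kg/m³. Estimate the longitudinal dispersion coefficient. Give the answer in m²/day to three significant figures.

2.97 m²/day

At the plume center C_max = M/(n_e·A·√(4πDt)), so D = M²/(4πt·(n_e·A·C_max)²).
n_e·A·C_max = 0.44 × 46.8 × 0.00292 = 0.06013 kg/m.
D = 0.954²/(4π × 6.74 × 0.06013²) = 2.97 m²/day.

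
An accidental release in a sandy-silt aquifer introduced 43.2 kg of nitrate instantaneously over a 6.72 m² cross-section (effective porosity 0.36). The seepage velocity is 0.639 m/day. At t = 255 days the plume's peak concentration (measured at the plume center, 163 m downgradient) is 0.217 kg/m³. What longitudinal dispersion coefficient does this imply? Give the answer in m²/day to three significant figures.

At the plume center C_max = M/(n_e·A·√(4πDt)), so D = M²/(4πt·(n_e·A·C_max)²).
n_e·A·C_max = 0.36 × 6.72 × 0.217 = 0.5250 kg/m.
D = 43.2²/(4π × 255 × 0.5250²) = 2.11 m²/day.

2.11 m²/day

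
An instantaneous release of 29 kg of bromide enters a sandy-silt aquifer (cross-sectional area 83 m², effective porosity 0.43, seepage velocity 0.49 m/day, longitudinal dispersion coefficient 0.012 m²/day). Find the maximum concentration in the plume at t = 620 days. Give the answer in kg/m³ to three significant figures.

0.0840 kg/m³

The peak of an instantaneous 1D plume sits at x = vt; there the Gaussian factor is 1 and C_max = M/(n_e·A·√(4πDt)), where n_e·A is the pore area the mass is dissolved in.
√(4πDt) = √(4π × 0.012 × 620) = 9.669 m, so C_max = 29/(0.43 × 83 × 9.669) = 0.0840 kg/m³.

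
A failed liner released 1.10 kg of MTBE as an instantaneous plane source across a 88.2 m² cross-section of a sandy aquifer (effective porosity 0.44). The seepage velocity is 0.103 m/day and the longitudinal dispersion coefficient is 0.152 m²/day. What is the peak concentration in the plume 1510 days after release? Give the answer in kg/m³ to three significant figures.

The peak of an instantaneous 1D plume sits at x = vt; there the Gaussian factor is 1 and C_max = M/(n_e·A·√(4πDt)), where n_e·A is the pore area the mass is dissolved in.
√(4πDt) = √(4π × 0.152 × 1510) = 53.71 m, so C_max = 1.10/(0.44 × 88.2 × 53.71) = 0.000528 kg/m³.

0.000528 kg/m³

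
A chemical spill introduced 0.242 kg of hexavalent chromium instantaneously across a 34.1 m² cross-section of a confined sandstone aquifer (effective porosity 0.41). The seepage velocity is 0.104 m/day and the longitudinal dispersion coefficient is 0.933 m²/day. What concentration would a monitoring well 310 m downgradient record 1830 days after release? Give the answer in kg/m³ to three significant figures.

1.45e-05 kg/m³

For an instantaneous plane source, C(x,t) = M/(n_e·A·√(4πDt)) · exp(−(x−vt)²/(4Dt)), with n_e·A the pore (flow) area.
Plume center vt = 0.104 × 1830 = 190.32 m, so the well at 310 m is 119.68 m downgradient of the peak.
√(4πDt) = 146.5 m, giving peak height M/(n_e·A·√(4πDt)) = 0.242/(0.41 × 34.1 × 146.5) = 0.0001182 kg/m³.
(x−vt)²/(4Dt) = (119.68)²/(4 × 0.933 × 1830) = 2.097; exp(−2.097) = 0.1228.
C = 0.0001182 × 0.1228 = 1.45e-05 kg/m³.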